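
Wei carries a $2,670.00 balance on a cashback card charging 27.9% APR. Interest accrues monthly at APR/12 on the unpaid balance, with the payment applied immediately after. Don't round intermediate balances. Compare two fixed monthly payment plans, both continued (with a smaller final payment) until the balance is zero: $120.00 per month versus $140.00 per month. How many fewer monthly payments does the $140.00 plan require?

Monthly rate r = 27.9%/12 = 2.325% = 0.02325.
At $120.00/mo: n = ⌈−ln(1 − rB₀/P)/ln(1+r)⌉ = 32 payments (last $83.24); total interest = total paid − $2,670.00 = $1,133.24.
At $140.00/mo: 26 payments (last $69.43); total interest $899.43.
Payments saved = 32 − 26 = 6.

6 fewer payments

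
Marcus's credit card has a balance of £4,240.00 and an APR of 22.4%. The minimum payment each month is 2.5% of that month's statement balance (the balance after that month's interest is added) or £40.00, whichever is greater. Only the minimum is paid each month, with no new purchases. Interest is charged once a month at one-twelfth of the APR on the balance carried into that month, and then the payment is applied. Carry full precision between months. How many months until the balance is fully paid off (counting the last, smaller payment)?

Monthly rate r = 22.4%/12 = 1.86667% = 0.0186667.
While 2.5% of the post-interest balance exceeds £40.00, each month B ← (B·(1+r))·(1 − 0.025), i.e. B shrinks by the factor (1+r)·0.975 = 0.9932.
This holds for months 1–146. Entering month 147 the balance is £1,565.76; 2.5% of the post-interest balance is now below £40.00, so the flat £40.00 minimum applies from here.
From month 147 a fixed £40.00 at rate r clears £1,565.76 in 71 more payments. Total: 146 + 71 = 217 months.

217 months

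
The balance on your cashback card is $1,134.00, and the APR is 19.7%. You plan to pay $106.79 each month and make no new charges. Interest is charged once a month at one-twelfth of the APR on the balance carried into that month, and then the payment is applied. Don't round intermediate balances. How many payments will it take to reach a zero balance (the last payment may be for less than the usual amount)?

Monthly rate r = 19.7%/12 = 1.64167% = 0.0164167.
Recurrence: B ← B·(1+r) − $106.79.
Month 1: interest $18.62; balance after payment $1,045.83.
Month 2: interest $17.17; balance after payment $956.21.
Closed form: n = −ln(1 − rB₀/P)/ln(1+r) = −ln(0.82567)/ln(1.01642) ≈ 11.764, so the balance reaches zero during payment 12.

12 months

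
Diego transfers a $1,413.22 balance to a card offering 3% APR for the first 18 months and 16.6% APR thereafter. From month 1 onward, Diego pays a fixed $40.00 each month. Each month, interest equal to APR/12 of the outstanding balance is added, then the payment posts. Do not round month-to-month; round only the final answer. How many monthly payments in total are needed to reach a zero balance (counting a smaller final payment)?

40 months

Promo months 1–18 at r₀ = 3%/12 = 0.0025; months 19+ at r₁ = 16.6%/12 = 0.0138333.
After month 18: iterate B ← B·(1+r₀) − $40.00 for 18 months → $742.68.
Then at r₁ with $40.00/mo: n₂ = −ln(1 − r₁·B/P)/ln(1+r₁) ≈ 21.61 → 22 more payments.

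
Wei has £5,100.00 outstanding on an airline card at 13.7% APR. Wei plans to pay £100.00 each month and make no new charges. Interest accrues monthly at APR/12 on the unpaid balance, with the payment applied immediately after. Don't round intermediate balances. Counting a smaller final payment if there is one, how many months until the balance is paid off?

77 payments

Monthly rate r = 13.7%/12 = 1.14167% = 0.0114167.
Recurrence: B ← B·(1+r) − £100.00.
Month 1: interest £58.22; balance after payment £5,058.23.
Month 2: interest £57.75; balance after payment £5,015.97.
Closed form: n = −ln(1 − rB₀/P)/ln(1+r) = −ln(0.41775)/ln(1.01142) ≈ 76.892, so the balance reaches zero during payment 77.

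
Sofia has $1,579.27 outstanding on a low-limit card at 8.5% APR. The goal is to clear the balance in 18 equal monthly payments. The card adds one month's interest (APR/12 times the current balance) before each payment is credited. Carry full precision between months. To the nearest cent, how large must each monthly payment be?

Monthly rate r = 8.5%/12 = 0.708333% = 0.00708333.
Level-payment amortization: P = B₀·r / (1 − (1+r)^(−n)) = 1579.27·0.00708333 / (1 − 1.00708^(−18)).
Denominator 1 − (1+r)^(−18) = 0.119310855.
P = 11.1865 / 0.119310855 ≈ 93.76.

$93.76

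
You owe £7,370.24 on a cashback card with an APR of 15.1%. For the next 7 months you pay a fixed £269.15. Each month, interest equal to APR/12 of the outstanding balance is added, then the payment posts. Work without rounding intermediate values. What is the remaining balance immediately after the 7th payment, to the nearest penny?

£6,087.78

Monthly rate r = 15.1%/12 = 1.25833% = 0.0125833.
Each month: B ← B·(1+r) − £269.15.
Month 1: interest £92.74; balance after payment £7,193.83.
Month 2: interest £90.52; balance after payment £7,015.20.
Month 3: interest £88.27; balance after payment £6,834.33.
Month 4: interest £86.00; balance after payment £6,651.18.
Month 5: interest £83.69; balance after payment £6,465.72.
Month 6: interest £81.36; balance after payment £6,277.93.
Month 7: interest £79.00; balance after payment £6,087.78.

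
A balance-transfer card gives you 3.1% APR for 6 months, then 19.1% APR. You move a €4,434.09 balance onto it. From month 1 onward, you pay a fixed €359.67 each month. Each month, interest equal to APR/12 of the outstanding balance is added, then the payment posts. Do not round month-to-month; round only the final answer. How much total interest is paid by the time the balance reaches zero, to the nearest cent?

Promo months 1–6 at r₀ = 3.1%/12 = 0.00258333; months 7+ at r₁ = 19.1%/12 = 0.0159167.
After month 6: iterate B ← B·(1+r₀) − €359.67 for 6 months → €2,331.26.
Then at r₁ with €359.67/mo: n₂ = −ln(1 − r₁·B/P)/ln(1+r₁) ≈ 6.90 → 7 more payments.
Total paid = 12·€359.67 + €322.26 = €4,638.30; interest = €4,638.30 − €4,434.09 = €204.21.

€204.21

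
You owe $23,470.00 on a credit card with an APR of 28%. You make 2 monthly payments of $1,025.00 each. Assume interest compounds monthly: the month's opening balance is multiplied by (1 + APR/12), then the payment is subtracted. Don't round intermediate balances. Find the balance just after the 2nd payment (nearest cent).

Monthly rate r = 28%/12 = 2.33333% = 0.0233333.
Each month: B ← B·(1+r) − $1,025.00.
Month 1: interest $547.63; balance after payment $22,992.63.
Month 2: interest $536.49; balance after payment $22,504.13.

$22,504.13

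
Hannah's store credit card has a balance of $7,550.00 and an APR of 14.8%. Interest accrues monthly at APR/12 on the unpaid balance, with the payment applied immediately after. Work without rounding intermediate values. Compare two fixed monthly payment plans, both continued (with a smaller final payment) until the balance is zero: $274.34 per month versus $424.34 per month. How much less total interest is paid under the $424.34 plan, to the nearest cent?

Monthly rate r = 14.8%/12 = 1.23333% = 0.0123333.
At $274.34/mo: n = ⌈−ln(1 − rB₀/P)/ln(1+r)⌉ = 34 payments (last $226.90); total interest = total paid − $7,550.00 = $1,730.12.
At $424.34/mo: 21 payments (last $89.89); total interest $1,026.69.
Interest saved = $1,730.12 − $1,026.69 = $703.43.

$703.43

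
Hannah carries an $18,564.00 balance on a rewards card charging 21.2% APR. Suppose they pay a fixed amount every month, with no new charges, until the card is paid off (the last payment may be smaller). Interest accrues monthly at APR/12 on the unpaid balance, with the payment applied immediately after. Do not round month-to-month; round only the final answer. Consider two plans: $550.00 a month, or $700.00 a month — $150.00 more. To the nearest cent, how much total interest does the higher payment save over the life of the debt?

$3,222.57

Monthly rate r = 21.2%/12 = 1.76667% = 0.0176667.
At $550.00/mo: n = ⌈−ln(1 − rB₀/P)/ln(1+r)⌉ = 52 payments (last $438.74); total interest = total paid − $18,564.00 = $9,924.74.
At $700.00/mo: 37 payments (last $66.17); total interest $6,702.17.
Interest saved = $9,924.74 − $6,702.17 = $3,222.57.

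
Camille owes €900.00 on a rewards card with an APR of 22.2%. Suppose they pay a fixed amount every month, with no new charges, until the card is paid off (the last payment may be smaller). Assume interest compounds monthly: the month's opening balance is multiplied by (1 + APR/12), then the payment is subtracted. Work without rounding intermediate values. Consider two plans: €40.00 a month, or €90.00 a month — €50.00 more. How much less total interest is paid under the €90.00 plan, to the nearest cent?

Monthly rate r = 22.2%/12 = 1.85% = 0.0185.
At €40.00/mo: n = ⌈−ln(1 − rB₀/P)/ln(1+r)⌉ = 30 payments (last €14.67); total interest = total paid − €900.00 = €274.67.
At €90.00/mo: 12 payments (last €14.48); total interest €104.48.
Interest saved = €274.67 − €104.48 = €170.19.

€170.19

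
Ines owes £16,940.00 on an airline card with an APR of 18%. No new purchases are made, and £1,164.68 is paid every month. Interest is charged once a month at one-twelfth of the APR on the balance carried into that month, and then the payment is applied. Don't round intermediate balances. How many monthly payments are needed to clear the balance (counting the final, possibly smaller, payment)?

Monthly rate r = 18%/12 = 1.5% = 0.015.
Recurrence: B ← B·(1+r) − £1,164.68.
Month 1: interest £254.10; balance after payment £16,029.42.
Month 2: interest £240.44; balance after payment £15,105.18.
Closed form: n = −ln(1 − rB₀/P)/ln(1+r) = −ln(0.78183)/ln(1.015) ≈ 16.531, so the balance reaches zero during payment 17.

17 payments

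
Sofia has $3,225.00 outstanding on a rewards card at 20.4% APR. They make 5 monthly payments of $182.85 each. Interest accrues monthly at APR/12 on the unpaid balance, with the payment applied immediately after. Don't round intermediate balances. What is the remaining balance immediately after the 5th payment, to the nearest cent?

Monthly rate r = 20.4%/12 = 1.7% = 0.017.
Each month: B ← B·(1+r) − $182.85.
Month 1: interest $54.82; balance after payment $3,096.97.
Month 2: interest $52.65; balance after payment $2,966.77.
Month 3: interest $50.44; balance after payment $2,834.36.
Month 4: interest $48.18; balance after payment $2,699.69.
Month 5: interest $45.89; balance after payment $2,562.74.

$2,562.74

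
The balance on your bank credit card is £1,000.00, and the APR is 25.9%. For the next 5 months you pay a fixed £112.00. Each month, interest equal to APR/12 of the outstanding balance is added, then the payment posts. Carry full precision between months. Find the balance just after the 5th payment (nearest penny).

£527.98

Monthly rate r = 25.9%/12 = 2.15833% = 0.0215833.
Each month: B ← B·(1+r) − £112.00.
Month 1: interest £21.58; balance after payment £909.58.
Month 2: interest £19.63; balance after payment £817.22.
Month 3: interest £17.64; balance after payment £722.85.
Month 4: interest £15.60; balance after payment £626.45.
Month 5: interest £13.52; balance after payment £527.98.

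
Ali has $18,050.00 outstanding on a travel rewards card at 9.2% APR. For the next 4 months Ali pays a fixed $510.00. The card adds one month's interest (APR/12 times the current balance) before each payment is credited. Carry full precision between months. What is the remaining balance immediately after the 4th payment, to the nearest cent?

$16,546.35

Monthly rate r = 9.2%/12 = 0.766667% = 0.00766667.
Each month: B ← B·(1+r) − $510.00.
Month 1: interest $138.38; balance after payment $17,678.38.
Month 2: interest $135.53; balance after payment $17,303.92.
Month 3: interest $132.66; balance after payment $16,926.58.
Month 4: interest $129.77; balance after payment $16,546.35.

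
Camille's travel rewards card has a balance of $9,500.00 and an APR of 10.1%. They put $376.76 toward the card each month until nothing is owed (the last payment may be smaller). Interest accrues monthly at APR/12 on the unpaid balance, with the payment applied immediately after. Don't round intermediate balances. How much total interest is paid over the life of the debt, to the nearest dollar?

Monthly rate r = 10.1%/12 = 0.841667% = 0.00841667.
Payoff takes n = ⌈−ln(1 − rB₀/P)/ln(1+r)⌉ = ⌈28.461⌉ = 29 payments; the last is $174.08.
Total paid = 28·$376.76 + $174.08 = $10,723.36.
Total interest = total paid − principal = $10,723.36 − $9,500.00 = $1,223.36.

$1,223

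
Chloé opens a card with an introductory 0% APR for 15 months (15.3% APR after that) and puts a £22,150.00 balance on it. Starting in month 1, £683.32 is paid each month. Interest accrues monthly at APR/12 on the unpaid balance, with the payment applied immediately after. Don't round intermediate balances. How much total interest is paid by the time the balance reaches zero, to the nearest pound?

£1,643

Promo months 1–15 at r₀ = 0%/12 = 0; months 16+ at r₁ = 15.3%/12 = 0.01275.
After month 15 (no interest yet): B = £22,150.00 − 15·£683.32 = £11,900.20.
Then at r₁ with £683.32/mo: n₂ = −ln(1 − r₁·B/P)/ln(1+r₁) ≈ 19.82 → 20 more payments.
Total paid = 34·£683.32 + £559.81 = £23,792.69; interest = £23,792.69 − £22,150.00 = £1,642.69.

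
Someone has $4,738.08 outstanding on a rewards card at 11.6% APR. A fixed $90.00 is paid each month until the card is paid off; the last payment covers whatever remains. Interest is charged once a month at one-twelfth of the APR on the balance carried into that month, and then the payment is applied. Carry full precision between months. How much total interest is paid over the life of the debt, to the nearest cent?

Monthly rate r = 11.6%/12 = 0.966667% = 0.00966667.
Payoff takes n = ⌈−ln(1 − rB₀/P)/ln(1+r)⌉ = ⌈73.919⌉ = 74 payments; the last is $82.73.
Total paid = 73·$90.00 + $82.73 = $6,652.73.
Total interest = total paid − principal = $6,652.73 − $4,738.08 = $1,914.65.

$1,914.65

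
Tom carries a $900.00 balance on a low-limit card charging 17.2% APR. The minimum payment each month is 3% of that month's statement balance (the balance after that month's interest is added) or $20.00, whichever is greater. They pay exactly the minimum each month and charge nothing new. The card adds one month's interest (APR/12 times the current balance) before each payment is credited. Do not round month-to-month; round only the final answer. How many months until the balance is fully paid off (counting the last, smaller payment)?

Monthly rate r = 17.2%/12 = 1.43333% = 0.0143333.
While 3% of the post-interest balance exceeds $20.00, each month B ← (B·(1+r))·(1 − 0.03), i.e. B shrinks by the factor (1+r)·0.97 = 0.9839.
This holds for months 1–20. Entering month 21 the balance is $650.57; 3% of the post-interest balance is now below $20.00, so the flat $20.00 minimum applies from here.
From month 21 a fixed $20.00 at rate r clears $650.57 in 45 more payments. Total: 20 + 45 = 65 months.

65 months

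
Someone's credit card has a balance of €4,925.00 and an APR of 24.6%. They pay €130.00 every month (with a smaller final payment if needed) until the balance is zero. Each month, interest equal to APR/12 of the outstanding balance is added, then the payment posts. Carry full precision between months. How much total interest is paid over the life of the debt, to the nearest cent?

Monthly rate r = 24.6%/12 = 2.05% = 0.0205.
Payoff takes n = ⌈−ln(1 − rB₀/P)/ln(1+r)⌉ = ⌈73.866⌉ = 74 payments; the last is €112.77.
Total paid = 73·€130.00 + €112.77 = €9,602.77.
Total interest = total paid − principal = €9,602.77 − €4,925.00 = €4,677.77.

€4,677.77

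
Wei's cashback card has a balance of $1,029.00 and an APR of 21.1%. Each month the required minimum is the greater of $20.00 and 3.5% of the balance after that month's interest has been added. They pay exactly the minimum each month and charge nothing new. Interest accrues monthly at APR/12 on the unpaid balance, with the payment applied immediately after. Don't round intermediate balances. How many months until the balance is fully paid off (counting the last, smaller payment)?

73 months

Monthly rate r = 21.1%/12 = 1.75833% = 0.0175833.
While 3.5% of the post-interest balance exceeds $20.00, each month B ← (B·(1+r))·(1 − 0.035), i.e. B shrinks by the factor (1+r)·0.965 = 0.98197.
This holds for months 1–34. Entering month 35 the balance is $554.27; 3.5% of the post-interest balance is now below $20.00, so the flat $20.00 minimum applies from here.
From month 35 a fixed $20.00 at rate r clears $554.27 in 39 more payments. Total: 34 + 39 = 73 months.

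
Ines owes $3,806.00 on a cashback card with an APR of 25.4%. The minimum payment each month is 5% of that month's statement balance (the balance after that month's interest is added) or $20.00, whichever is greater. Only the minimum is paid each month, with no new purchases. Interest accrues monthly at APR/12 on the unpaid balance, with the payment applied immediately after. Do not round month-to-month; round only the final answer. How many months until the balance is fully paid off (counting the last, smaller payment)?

101 months

Monthly rate r = 25.4%/12 = 2.11667% = 0.0211667.
While 5% of the post-interest balance exceeds $20.00, each month B ← (B·(1+r))·(1 − 0.05), i.e. B shrinks by the factor (1+r)·0.95 = 0.97011.
This holds for months 1–75. Entering month 76 the balance is $390.83; 5% of the post-interest balance is now below $20.00, so the flat $20.00 minimum applies from here.
From month 76 a fixed $20.00 at rate r clears $390.83 in 26 more payments. Total: 75 + 26 = 101 months.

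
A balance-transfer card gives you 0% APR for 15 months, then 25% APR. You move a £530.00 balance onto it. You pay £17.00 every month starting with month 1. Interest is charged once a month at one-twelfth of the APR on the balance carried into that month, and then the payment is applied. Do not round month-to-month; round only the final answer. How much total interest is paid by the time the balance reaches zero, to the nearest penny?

£63.86

Promo months 1–15 at r₀ = 0%/12 = 0; months 16+ at r₁ = 25%/12 = 0.0208333.
After month 15 (no interest yet): B = £530.00 − 15·£17.00 = £275.00.
Then at r₁ with £17.00/mo: n₂ = −ln(1 − r₁·B/P)/ln(1+r₁) ≈ 19.93 → 20 more payments.
Total paid = 34·£17.00 + £15.86 = £593.86; interest = £593.86 − £530.00 = £63.86.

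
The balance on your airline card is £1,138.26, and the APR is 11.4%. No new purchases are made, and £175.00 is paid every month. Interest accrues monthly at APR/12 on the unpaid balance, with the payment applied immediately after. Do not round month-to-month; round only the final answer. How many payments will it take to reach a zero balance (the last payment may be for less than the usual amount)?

Monthly rate r = 11.4%/12 = 0.95% = 0.0095.
Recurrence: B ← B·(1+r) − £175.00.
Month 1: interest £10.81; balance after payment £974.07.
Month 2: interest £9.25; balance after payment £808.33.
Closed form: n = −ln(1 − rB₀/P)/ln(1+r) = −ln(0.93821)/ln(1.0095) ≈ 6.746, so the balance reaches zero during payment 7.

7 months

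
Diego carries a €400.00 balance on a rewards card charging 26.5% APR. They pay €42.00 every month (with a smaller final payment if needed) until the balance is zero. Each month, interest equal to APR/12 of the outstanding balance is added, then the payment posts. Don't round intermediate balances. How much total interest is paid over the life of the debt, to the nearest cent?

€54.09

Monthly rate r = 26.5%/12 = 2.20833% = 0.0220833.
Payoff takes n = ⌈−ln(1 − rB₀/P)/ln(1+r)⌉ = ⌈10.810⌉ = 11 payments; the last is €34.09.
Total paid = 10·€42.00 + €34.09 = €454.09.
Total interest = total paid − principal = €454.09 − €400.00 = €54.09.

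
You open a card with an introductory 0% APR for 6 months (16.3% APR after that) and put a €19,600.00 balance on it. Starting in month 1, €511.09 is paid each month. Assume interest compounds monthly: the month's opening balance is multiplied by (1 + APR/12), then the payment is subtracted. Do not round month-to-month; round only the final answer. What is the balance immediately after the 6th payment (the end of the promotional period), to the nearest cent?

Promo months 1–6 at r₀ = 0%/12 = 0; months 7+ at r₁ = 16.3%/12 = 0.0135833.
After month 6 (no interest yet): B = €19,600.00 − 6·€511.09 = €16,533.46.

€16,533.46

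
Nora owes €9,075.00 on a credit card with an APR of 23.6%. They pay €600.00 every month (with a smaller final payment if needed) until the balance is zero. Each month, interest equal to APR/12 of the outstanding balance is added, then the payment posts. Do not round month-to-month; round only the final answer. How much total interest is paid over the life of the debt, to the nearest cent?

Monthly rate r = 23.6%/12 = 1.96667% = 0.0196667.
Payoff takes n = ⌈−ln(1 − rB₀/P)/ln(1+r)⌉ = ⌈18.128⌉ = 19 payments; the last is €77.26.
Total paid = 18·€600.00 + €77.26 = €10,877.26.
Total interest = total paid − principal = €10,877.26 − €9,075.00 = €1,802.26.

€1,802.26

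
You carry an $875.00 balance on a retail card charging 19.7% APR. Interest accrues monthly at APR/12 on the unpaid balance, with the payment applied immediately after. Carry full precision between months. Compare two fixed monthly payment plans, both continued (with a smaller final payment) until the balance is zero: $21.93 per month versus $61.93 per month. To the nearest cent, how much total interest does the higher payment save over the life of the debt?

Monthly rate r = 19.7%/12 = 1.64167% = 0.0164167.
At $21.93/mo: n = ⌈−ln(1 − rB₀/P)/ln(1+r)⌉ = 66 payments (last $7.92); total interest = total paid − $875.00 = $558.37.
At $61.93/mo: 17 payments (last $12.88); total interest $128.76.
Interest saved = $558.37 − $128.76 = $429.61.

$429.61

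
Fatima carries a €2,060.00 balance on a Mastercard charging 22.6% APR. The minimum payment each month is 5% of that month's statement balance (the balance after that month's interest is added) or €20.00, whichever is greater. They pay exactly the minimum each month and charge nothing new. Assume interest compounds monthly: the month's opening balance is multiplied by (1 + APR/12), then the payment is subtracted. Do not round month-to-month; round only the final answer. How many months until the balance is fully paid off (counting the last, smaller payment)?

Monthly rate r = 22.6%/12 = 1.88333% = 0.0188333.
While 5% of the post-interest balance exceeds €20.00, each month B ← (B·(1+r))·(1 − 0.05), i.e. B shrinks by the factor (1+r)·0.95 = 0.96789.
This holds for months 1–51. Entering month 52 the balance is €389.97; 5% of the post-interest balance is now below €20.00, so the flat €20.00 minimum applies from here.
From month 52 a fixed €20.00 at rate r clears €389.97 in 25 more payments. Total: 51 + 25 = 76 months.

76 months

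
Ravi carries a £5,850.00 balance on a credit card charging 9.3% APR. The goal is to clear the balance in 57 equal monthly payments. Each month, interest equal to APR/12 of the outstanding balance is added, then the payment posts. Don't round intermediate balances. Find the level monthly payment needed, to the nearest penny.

Monthly rate r = 9.3%/12 = 0.775% = 0.00775.
Level-payment amortization: P = B₀·r / (1 − (1+r)^(−n)) = 5850.00·0.00775 / (1 − 1.00775^(−57)).
Denominator 1 − (1+r)^(−57) = 0.355993856.
P = 45.3375 / 0.355993856 ≈ 127.35.

£127.35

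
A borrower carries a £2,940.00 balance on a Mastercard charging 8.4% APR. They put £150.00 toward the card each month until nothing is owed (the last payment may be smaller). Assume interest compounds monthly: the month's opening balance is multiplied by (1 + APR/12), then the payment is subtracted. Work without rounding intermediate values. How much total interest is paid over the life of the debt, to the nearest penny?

£233.39

Monthly rate r = 8.4%/12 = 0.7% = 0.007.
Payoff takes n = ⌈−ln(1 − rB₀/P)/ln(1+r)⌉ = ⌈21.155⌉ = 22 payments; the last is £23.39.
Total paid = 21·£150.00 + £23.39 = £3,173.39.
Total interest = total paid − principal = £3,173.39 − £2,940.00 = £233.39.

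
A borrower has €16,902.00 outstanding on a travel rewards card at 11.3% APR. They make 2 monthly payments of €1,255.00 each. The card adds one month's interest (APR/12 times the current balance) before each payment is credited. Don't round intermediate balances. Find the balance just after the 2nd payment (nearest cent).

€14,700.00

Monthly rate r = 11.3%/12 = 0.941667% = 0.00941667.
Each month: B ← B·(1+r) − €1,255.00.
Month 1: interest €159.16; balance after payment €15,806.16.
Month 2: interest €148.84; balance after payment €14,700.00.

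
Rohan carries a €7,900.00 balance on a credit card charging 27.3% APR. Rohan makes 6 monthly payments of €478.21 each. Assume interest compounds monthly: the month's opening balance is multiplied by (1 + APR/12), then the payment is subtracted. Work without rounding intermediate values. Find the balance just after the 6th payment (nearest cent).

Monthly rate r = 27.3%/12 = 2.275% = 0.02275.
Each month: B ← B·(1+r) − €478.21.
Month 1: interest €179.72; balance after payment €7,601.52.
Month 2: interest €172.93; balance after payment €7,296.24.
Month 3: interest €165.99; balance after payment €6,984.02.
Month 4: interest €158.89; balance after payment €6,664.70.
Month 5: interest €151.62; balance after payment €6,338.11.
Month 6: interest €144.19; balance after payment €6,004.09.

€6,004.09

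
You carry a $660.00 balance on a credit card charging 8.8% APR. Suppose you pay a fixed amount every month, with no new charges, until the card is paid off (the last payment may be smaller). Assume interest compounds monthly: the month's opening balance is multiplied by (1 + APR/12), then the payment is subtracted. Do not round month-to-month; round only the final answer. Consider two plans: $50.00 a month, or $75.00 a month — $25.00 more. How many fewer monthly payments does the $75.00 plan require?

Monthly rate r = 8.8%/12 = 0.733333% = 0.00733333.
At $50.00/mo: n = ⌈−ln(1 − rB₀/P)/ln(1+r)⌉ = 14 payments (last $46.72); total interest = total paid − $660.00 = $36.72.
At $75.00/mo: 10 payments (last $9.79); total interest $24.79.
Payments saved = 14 − 10 = 4.

4 fewer payments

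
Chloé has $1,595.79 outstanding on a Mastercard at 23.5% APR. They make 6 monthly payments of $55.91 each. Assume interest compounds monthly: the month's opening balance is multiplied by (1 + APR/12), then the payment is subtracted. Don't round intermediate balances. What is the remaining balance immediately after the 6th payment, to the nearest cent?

$1,440.40

Monthly rate r = 23.5%/12 = 1.95833% = 0.0195833.
Each month: B ← B·(1+r) − $55.91.
Month 1: interest $31.25; balance after payment $1,571.13.
Month 2: interest $30.77; balance after payment $1,545.99.
Month 3: interest $30.28; balance after payment $1,520.35.
Month 4: interest $29.77; balance after payment $1,494.22.
Month 5: interest $29.26; balance after payment $1,467.57.
Month 6: interest $28.74; balance after payment $1,440.40.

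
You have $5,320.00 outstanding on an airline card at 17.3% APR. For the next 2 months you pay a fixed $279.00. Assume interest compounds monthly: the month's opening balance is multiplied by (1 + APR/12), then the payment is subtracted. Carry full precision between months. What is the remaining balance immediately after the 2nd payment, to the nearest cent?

Monthly rate r = 17.3%/12 = 1.44167% = 0.0144167.
Each month: B ← B·(1+r) − $279.00.
Month 1: interest $76.70; balance after payment $5,117.70.
Month 2: interest $73.78; balance after payment $4,912.48.

$4,912.48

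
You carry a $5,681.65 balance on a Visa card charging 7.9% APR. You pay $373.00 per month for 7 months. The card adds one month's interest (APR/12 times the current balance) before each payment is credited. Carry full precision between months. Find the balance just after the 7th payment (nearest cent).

$3,285.57

Monthly rate r = 7.9%/12 = 0.658333% = 0.00658333.
Each month: B ← B·(1+r) − $373.00.
Month 1: interest $37.40; balance after payment $5,346.05.
Month 2: interest $35.19; balance after payment $5,008.25.
Month 3: interest $32.97; balance after payment $4,668.22.
Month 4: interest $30.73; balance after payment $4,325.95.
Month 5: interest $28.48; balance after payment $3,981.43.
Month 6: interest $26.21; balance after payment $3,634.64.
Month 7: interest $23.93; balance after payment $3,285.57.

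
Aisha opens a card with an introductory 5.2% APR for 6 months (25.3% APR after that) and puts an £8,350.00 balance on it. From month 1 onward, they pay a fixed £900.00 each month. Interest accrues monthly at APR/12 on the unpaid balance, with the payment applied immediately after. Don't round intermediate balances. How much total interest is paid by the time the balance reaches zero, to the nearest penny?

£315.91

Promo months 1–6 at r₀ = 5.2%/12 = 0.00433333; months 7+ at r₁ = 25.3%/12 = 0.0210833.
After month 6: iterate B ← B·(1+r₀) − £900.00 for 6 months → £3,110.63.
Then at r₁ with £900.00/mo: n₂ = −ln(1 − r₁·B/P)/ln(1+r₁) ≈ 3.63 → 4 more payments.
Total paid = 9·£900.00 + £565.91 = £8,665.91; interest = £8,665.91 − £8,350.00 = £315.91.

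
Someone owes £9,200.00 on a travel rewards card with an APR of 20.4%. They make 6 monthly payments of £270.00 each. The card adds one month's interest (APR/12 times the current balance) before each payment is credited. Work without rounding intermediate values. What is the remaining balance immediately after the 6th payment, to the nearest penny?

Monthly rate r = 20.4%/12 = 1.7% = 0.017.
Each month: B ← B·(1+r) − £270.00.
Month 1: interest £156.40; balance after payment £9,086.40.
Month 2: interest £154.47; balance after payment £8,970.87.
Month 3: interest £152.50; balance after payment £8,853.37.
Month 4: interest £150.51; balance after payment £8,733.88.
Month 5: interest £148.48; balance after payment £8,612.36.
Month 6: interest £146.41; balance after payment £8,488.77.

£8,488.77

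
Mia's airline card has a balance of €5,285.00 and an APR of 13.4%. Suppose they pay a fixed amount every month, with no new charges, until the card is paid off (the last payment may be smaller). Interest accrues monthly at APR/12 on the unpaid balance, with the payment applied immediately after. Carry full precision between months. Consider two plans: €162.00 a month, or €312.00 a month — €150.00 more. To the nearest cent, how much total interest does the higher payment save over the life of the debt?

€717.71

Monthly rate r = 13.4%/12 = 1.11667% = 0.0111667.
At €162.00/mo: n = ⌈−ln(1 − rB₀/P)/ln(1+r)⌉ = 41 payments (last €128.96); total interest = total paid − €5,285.00 = €1,323.96.
At €312.00/mo: 19 payments (last €275.25); total interest €606.25.
Interest saved = €1,323.96 − €606.25 = €717.71.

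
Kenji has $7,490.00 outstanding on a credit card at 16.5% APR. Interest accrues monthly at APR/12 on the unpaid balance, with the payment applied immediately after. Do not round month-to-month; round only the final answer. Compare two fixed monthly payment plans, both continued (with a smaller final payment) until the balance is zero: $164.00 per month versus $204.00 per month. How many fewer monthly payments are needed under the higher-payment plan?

Monthly rate r = 16.5%/12 = 1.375% = 0.01375.
At $164.00/mo: n = ⌈−ln(1 − rB₀/P)/ln(1+r)⌉ = 73 payments (last $66.71); total interest = total paid − $7,490.00 = $4,384.71.
At $204.00/mo: 52 payments (last $96.00); total interest $3,010.00.
Payments saved = 73 − 52 = 21.

21 fewer payments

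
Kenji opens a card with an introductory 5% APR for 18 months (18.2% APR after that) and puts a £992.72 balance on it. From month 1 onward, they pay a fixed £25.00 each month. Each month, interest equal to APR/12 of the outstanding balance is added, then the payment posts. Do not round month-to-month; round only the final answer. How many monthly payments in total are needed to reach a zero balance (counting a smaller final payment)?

Promo months 1–18 at r₀ = 5%/12 = 0.00416667; months 19+ at r₁ = 18.2%/12 = 0.0151667.
After month 18: iterate B ← B·(1+r₀) − £25.00 for 18 months → £603.57.
Then at r₁ with £25.00/mo: n₂ = −ln(1 − r₁·B/P)/ln(1+r₁) ≈ 30.29 → 31 more payments.

49 payments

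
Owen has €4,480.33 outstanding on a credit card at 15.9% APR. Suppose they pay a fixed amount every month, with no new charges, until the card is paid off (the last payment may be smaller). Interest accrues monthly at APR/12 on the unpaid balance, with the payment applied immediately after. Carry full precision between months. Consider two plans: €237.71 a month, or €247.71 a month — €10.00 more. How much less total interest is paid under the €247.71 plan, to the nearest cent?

Monthly rate r = 15.9%/12 = 1.325% = 0.01325.
At €237.71/mo: n = ⌈−ln(1 − rB₀/P)/ln(1+r)⌉ = 22 payments (last €197.16); total interest = total paid − €4,480.33 = €708.74.
At €247.71/mo: 21 payments (last €201.99); total interest €675.86.
Interest saved = €708.74 − €675.86 = €32.88.

€32.88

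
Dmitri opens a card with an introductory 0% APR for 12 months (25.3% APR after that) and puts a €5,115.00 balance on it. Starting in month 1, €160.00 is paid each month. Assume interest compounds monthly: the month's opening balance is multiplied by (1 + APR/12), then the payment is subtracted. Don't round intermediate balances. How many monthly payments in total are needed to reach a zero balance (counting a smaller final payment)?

39 payments

Promo months 1–12 at r₀ = 0%/12 = 0; months 13+ at r₁ = 25.3%/12 = 0.0210833.
After month 12 (no interest yet): B = €5,115.00 − 12·€160.00 = €3,195.00.
Then at r₁ with €160.00/mo: n₂ = −ln(1 − r₁·B/P)/ln(1+r₁) ≈ 26.19 → 27 more payments.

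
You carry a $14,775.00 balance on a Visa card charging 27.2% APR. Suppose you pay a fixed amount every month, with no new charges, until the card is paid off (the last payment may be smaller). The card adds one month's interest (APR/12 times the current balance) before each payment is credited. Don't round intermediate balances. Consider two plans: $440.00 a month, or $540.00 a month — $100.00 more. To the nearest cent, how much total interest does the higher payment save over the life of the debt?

Monthly rate r = 27.2%/12 = 2.26667% = 0.0226667.
At $440.00/mo: n = ⌈−ln(1 − rB₀/P)/ln(1+r)⌉ = 64 payments (last $389.32); total interest = total paid − $14,775.00 = $13,334.32.
At $540.00/mo: 44 payments (last $104.22); total interest $8,549.22.
Interest saved = $13,334.32 − $8,549.22 = $4,785.10.

$4,785.10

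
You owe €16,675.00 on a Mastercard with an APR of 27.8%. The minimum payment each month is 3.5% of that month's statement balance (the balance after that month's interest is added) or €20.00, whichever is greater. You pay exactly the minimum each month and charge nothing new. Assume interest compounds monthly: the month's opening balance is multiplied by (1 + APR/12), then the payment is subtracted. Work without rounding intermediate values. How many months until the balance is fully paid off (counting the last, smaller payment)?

Monthly rate r = 27.8%/12 = 2.31667% = 0.0231667.
While 3.5% of the post-interest balance exceeds €20.00, each month B ← (B·(1+r))·(1 − 0.035), i.e. B shrinks by the factor (1+r)·0.965 = 0.98736.
This holds for months 1–267. Entering month 268 the balance is €557.88; 3.5% of the post-interest balance is now below €20.00, so the flat €20.00 minimum applies from here.
From month 268 a fixed €20.00 at rate r clears €557.88 in 46 more payments. Total: 267 + 46 = 313 months.

313 months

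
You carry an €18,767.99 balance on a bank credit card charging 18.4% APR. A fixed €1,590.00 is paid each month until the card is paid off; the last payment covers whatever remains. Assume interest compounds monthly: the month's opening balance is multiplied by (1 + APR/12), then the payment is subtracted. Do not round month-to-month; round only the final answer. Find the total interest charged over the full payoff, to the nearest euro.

€2,096

Monthly rate r = 18.4%/12 = 1.53333% = 0.0153333.
Payoff takes n = ⌈−ln(1 − rB₀/P)/ln(1+r)⌉ = ⌈13.121⌉ = 14 payments; the last is €193.52.
Total paid = 13·€1,590.00 + €193.52 = €20,863.52.
Total interest = total paid − principal = €20,863.52 − €18,767.99 = €2,095.53.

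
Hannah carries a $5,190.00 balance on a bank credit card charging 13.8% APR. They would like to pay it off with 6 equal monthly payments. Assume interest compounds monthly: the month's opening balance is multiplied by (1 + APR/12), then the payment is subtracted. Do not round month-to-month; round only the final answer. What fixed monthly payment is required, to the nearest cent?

$900.15

Monthly rate r = 13.8%/12 = 1.15% = 0.0115.
Level-payment amortization: P = B₀·r / (1 − (1+r)^(−n)) = 5190.00·0.0115 / (1 − 1.0115^(−6)).
Denominator 1 − (1+r)^(−6) = 0.0663057649.
P = 59.685 / 0.0663057649 ≈ 900.15.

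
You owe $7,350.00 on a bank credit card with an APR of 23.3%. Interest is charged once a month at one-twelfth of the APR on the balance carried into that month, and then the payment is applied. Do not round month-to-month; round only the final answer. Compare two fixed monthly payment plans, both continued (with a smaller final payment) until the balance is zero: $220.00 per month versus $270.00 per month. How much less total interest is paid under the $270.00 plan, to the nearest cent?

$1,409.90

Monthly rate r = 23.3%/12 = 1.94167% = 0.0194167.
At $220.00/mo: n = ⌈−ln(1 − rB₀/P)/ln(1+r)⌉ = 55 payments (last $87.96); total interest = total paid − $7,350.00 = $4,617.96.
At $270.00/mo: 40 payments (last $28.06); total interest $3,208.06.
Interest saved = $4,617.96 − $3,208.06 = $1,409.90.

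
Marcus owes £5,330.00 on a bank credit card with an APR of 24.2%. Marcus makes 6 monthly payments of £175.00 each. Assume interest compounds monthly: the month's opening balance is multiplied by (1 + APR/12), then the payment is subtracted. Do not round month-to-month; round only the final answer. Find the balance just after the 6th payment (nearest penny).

Monthly rate r = 24.2%/12 = 2.01667% = 0.0201667.
Each month: B ← B·(1+r) − £175.00.
Month 1: interest £107.49; balance after payment £5,262.49.
Month 2: interest £106.13; balance after payment £5,193.62.
Month 3: interest £104.74; balance after payment £5,123.35.
Month 4: interest £103.32; balance after payment £5,051.67.
Month 5: interest £101.88; balance after payment £4,978.55.
Month 6: interest £100.40; balance after payment £4,903.95.

£4,903.95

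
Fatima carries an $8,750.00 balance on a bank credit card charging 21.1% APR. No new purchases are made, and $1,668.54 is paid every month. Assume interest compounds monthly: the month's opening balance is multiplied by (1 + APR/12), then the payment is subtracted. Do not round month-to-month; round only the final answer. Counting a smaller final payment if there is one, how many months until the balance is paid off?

Monthly rate r = 21.1%/12 = 1.75833% = 0.0175833.
Recurrence: B ← B·(1+r) − $1,668.54.
Month 1: interest $153.85; balance after payment $7,235.31.
Month 2: interest $127.22; balance after payment $5,694.00.
Month 3: interest $100.12; balance after payment $4,125.57.
Month 4: interest $72.54; balance after payment $2,529.58.
Month 5: interest $44.48; balance after payment $905.51.
Month 6: interest $15.92; balance after payment $0.00.

6 months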